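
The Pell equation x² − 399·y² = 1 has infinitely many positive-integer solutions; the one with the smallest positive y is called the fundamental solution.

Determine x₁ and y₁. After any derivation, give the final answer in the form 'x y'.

20 1

d=399: √d = [19; 1,38] (ℓ=2, even), read p_1/q_1
i=0: a=19 ⇒ p=19, q=1
i=1: a=1 ⇒ p=20, q=1
fundamental: x₁=20, y₁=1  (since 400 − 399·1 = 1)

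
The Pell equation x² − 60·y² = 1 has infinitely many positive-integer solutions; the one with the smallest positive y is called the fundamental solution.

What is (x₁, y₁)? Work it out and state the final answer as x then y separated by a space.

√60 → a₀=7, period (1,2,1,14); ℓ=4 even so k=3
k=0  a_k=7  p_k/q_k = 7/1
…
k=2  a_k=2  p_k/q_k = 23/3
k=3  a_k=1  p_k/q_k = 31/4
→ (31, 4).  Check: 31²=961, 60·4²=960, difference 1.

31 4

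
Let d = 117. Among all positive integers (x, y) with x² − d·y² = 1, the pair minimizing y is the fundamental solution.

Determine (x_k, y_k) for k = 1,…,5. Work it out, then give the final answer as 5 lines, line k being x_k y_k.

649 60
842401 77880
1093435849 101088180
1419278889601 131212379760
1842222905266249 170313567840300

√117 → a₀=10, period (1,4,2,4,1,20); ℓ=6 even so k=5
step 0: (10, 1)  from 10·(1,0) + (0,1)
…
step 2: (54, 5)  from 4·(11,1) + (10,1)
step 3: (119, 11)  from 2·(54,5) + (11,1)
step 4: (530, 49)  from 4·(119,11) + (54,5)
step 5: (649, 60)  from 1·(530,49) + (119,11)
(x₁, y₁) = (649, 60);  649² − 117·60² = 1 ✓
n=2: (649,60)∘(649,60) = (649·649+117·60·60, 649·60+60·649) = (842401,77880)
n=3: (842401,77880)∘(649,60) = (649·842401+117·60·77880, 649·77880+60·842401) = (1093435849,101088180)
n=4: (1093435849,101088180)∘(649,60) = (649·1093435849+117·60·101088180, 649·101088180+60·1093435849) = (1419278889601,131212379760)
n=5: (1419278889601,131212379760)∘(649,60) = (649·1419278889601+117·60·131212379760, 649·131212379760+60·1419278889601) = (1842222905266249,170313567840300)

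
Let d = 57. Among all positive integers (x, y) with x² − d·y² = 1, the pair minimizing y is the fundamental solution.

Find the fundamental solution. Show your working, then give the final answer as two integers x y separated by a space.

[7; 1,1,4,1,1,14] for √57; ℓ=6 ⇒ convergent index 5
step 0: (7, 1)  from 7·(1,0) + (0,1)
step 1: (8, 1)  from 1·(7,1) + (1,0)
…
step 3: (68, 9)  from 4·(15,2) + (8,1)
step 4: (83, 11)  from 1·(68,9) + (15,2)
step 5: (151, 20)  from 1·(83,11) + (68,9)
(x₁, y₁) = (151, 20);  151² − 57·20² = 1 ✓

151 20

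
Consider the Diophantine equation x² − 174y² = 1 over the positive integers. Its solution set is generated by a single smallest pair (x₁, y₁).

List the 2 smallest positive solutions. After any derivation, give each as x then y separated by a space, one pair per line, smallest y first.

d=174: √d = [13; 5,4,5,26] (ℓ=4, even), read p_3/q_3
k=0  a_k=13  p_k/q_k = 13/1
…
k=2  a_k=4  p_k/q_k = 277/21
k=3  a_k=5  p_k/q_k = 1451/110
fundamental: x₁=1451, y₁=110  (since 2105401 − 174·12100 = 1)
k=2:  x_2 = 1451·1451+174·110·110 = 4210801,  y_2 = 1451·110+110·1451 = 319220

1451 110
4210801 319220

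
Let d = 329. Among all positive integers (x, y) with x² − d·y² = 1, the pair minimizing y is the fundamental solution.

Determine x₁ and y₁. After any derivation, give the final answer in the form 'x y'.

2376415 131016

√329 = [18; 7,4,2,1,1,4,1,1,2,4,7,36, …], period ℓ=12 (even) → k=11
i=0: a=18 ⇒ p=18, q=1
i=1: a=7 ⇒ p=127, q=7
…
i=4: a=1 ⇒ p=1705, q=94
…
i=10: a=4 ⇒ p=328794, q=18127
i=11: a=7 ⇒ p=2376415, q=131016
(x₁, y₁) = (2376415, 131016);  2376415² − 329·131016² = 1 ✓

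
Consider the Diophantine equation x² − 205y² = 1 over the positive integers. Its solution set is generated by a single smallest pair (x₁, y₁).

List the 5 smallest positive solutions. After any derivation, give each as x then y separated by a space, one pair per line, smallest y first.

39689 2772
3150433441 220035816
250075105640009 17466002999676
19850461732342200961 1386416385888245712
1575689951139784122242249 110050959861571165127460

√205 → a₀=14, period (3,6,1,4,1,6,3,28); ℓ=8 even so k=7
a_0=14:  p_0=14·1+0=14,  q_0=14·0+1=1
…
a_3=1:  p_3=1·272+43=315,  q_3=1·19+3=22
…
a_6=6:  p_6=6·1847+1532=12614,  q_6=6·129+107=881
a_7=3:  p_7=3·12614+1847=39689,  q_7=3·881+129=2772
(x₁, y₁) = (39689, 2772);  39689² − 205·2772² = 1 ✓
n=2: (39689,2772)∘(39689,2772) = (39689·39689+205·2772·2772, 39689·2772+2772·39689) = (3150433441,220035816)
n=3: (3150433441,220035816)∘(39689,2772) = (39689·3150433441+205·2772·220035816, 39689·220035816+2772·3150433441) = (250075105640009,17466002999676)
n=4: (250075105640009,17466002999676)∘(39689,2772) = (39689·250075105640009+205·2772·17466002999676, 39689·17466002999676+2772·250075105640009) = (19850461732342200961,1386416385888245712)
n=5: (19850461732342200961,1386416385888245712)∘(39689,2772) = (39689·19850461732342200961+205·2772·1386416385888245712, 39689·1386416385888245712+2772·19850461732342200961) = (1575689951139784122242249,110050959861571165127460)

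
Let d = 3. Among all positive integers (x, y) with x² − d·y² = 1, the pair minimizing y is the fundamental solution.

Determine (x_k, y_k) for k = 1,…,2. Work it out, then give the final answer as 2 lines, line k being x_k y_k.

2 1
7 4

√3 = [1; 1,2, …], period ℓ=2 (even) → k=1
a_0=1:  p_0=1·1+0=1,  q_0=1·0+1=1
a_1=1:  p_1=1·1+1=2,  q_1=1·1+0=1
→ (2, 1).  Check: 2²=4, 3·1²=3, difference 1.
k=2:  x_2 = 2·2+3·1·1 = 7,  y_2 = 2·1+1·2 = 4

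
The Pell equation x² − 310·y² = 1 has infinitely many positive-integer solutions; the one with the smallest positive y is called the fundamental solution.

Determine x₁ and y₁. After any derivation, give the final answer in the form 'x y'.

√310 = [17; 1,1,1,1,5,…,1,1,34, …], period ℓ=16 (even) → k=15
a_0=17:  p_0=17·1+0=17,  q_0=17·0+1=1
a_1=1:  p_1=1·17+1=18,  q_1=1·1+0=1
a_2=1:  p_2=1·18+17=35,  q_2=1·1+1=2
…
a_4=1:  p_4=1·53+35=88,  q_4=1·3+2=5
a_5=5:  p_5=5·88+53=493,  q_5=5·5+3=28
a_6=3:  p_6=3·493+88=1567,  q_6=3·28+5=89
a_7=1:  p_7=1·1567+493=2060,  q_7=1·89+28=117
a_8=2:  p_8=2·2060+1567=5687,  q_8=2·117+89=323
…
a_10=3:  p_10=3·7747+5687=28928,  q_10=3·440+323=1643
…
a_12=1:  p_12=1·152387+28928=181315,  q_12=1·8655+1643=10298
a_13=1:  p_13=1·181315+152387=333702,  q_13=1·10298+8655=18953
a_14=1:  p_14=1·333702+181315=515017,  q_14=1·18953+10298=29251
a_15=1:  p_15=1·515017+333702=848719,  q_15=1·29251+18953=48204
fundamental: x₁=848719, y₁=48204  (since 720323940961 − 310·2323625616 = 1)

848719 48204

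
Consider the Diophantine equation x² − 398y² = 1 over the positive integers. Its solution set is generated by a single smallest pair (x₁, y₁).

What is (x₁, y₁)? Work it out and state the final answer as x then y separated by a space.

399 20

√398 → a₀=19, period (1,18,1,38); ℓ=4 even so k=3
k=0  a_k=19  p_k/q_k = 19/1
k=1  a_k=1  p_k/q_k = 20/1
k=2  a_k=18  p_k/q_k = 379/19
k=3  a_k=1  p_k/q_k = 399/20
(x₁, y₁) = (399, 20);  399² − 398·20² = 1 ✓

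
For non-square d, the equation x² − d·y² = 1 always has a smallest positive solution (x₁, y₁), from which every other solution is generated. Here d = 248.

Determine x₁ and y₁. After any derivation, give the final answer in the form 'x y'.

√248 = [15; 1,2,1,30, …], period ℓ=4 (even) → k=3
step 0: (15, 1)  from 15·(1,0) + (0,1)
…
step 2: (47, 3)  from 2·(16,1) + (15,1)
step 3: (63, 4)  from 1·(47,3) + (16,1)
→ (63, 4).  Check: 63²=3969, 248·4²=3968, difference 1.

63 4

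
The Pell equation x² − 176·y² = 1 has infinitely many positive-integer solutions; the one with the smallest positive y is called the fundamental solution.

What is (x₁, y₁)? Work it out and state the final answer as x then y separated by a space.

[13; 3,1,3,26] for √176; ℓ=4 ⇒ convergent index 3
step 0: (13, 1)  from 13·(1,0) + (0,1)
step 1: (40, 3)  from 3·(13,1) + (1,0)
step 2: (53, 4)  from 1·(40,3) + (13,1)
step 3: (199, 15)  from 3·(53,4) + (40,3)
(x₁, y₁) = (199, 15);  199² − 176·15² = 1 ✓

199 15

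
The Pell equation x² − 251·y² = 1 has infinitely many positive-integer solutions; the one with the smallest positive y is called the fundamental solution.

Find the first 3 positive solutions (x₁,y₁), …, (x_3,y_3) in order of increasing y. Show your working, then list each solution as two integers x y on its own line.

3674890 231957
27009633024199 1704832919460
198514860608593651330 12530146894788486843

√251 = [15; 1,5,2,1,2,…,5,1,30, …], period ℓ=14 (even) → k=13
a_0=15:  p_0=15·1+0=15,  q_0=15·0+1=1
…
a_4=1:  p_4=1·206+95=301,  q_4=1·13+6=19
a_5=2:  p_5=2·301+206=808,  q_5=2·19+13=51
…
a_8=2:  p_8=2·29563+1917=61043,  q_8=2·1866+121=3853
…
a_12=5:  p_12=5·577033+212692=3097857,  q_12=5·36422+13425=195535
a_13=1:  p_13=1·3097857+577033=3674890,  q_13=1·195535+36422=231957
→ (3674890, 231957).  Check: 3674890²=13504816512100, 251·231957²=13504816512099, difference 1.
(x_2, y_2) = (3674890·3674890 + 251·231957·231957, 3674890·231957 + 231957·3674890) = (27009633024199, 1704832919460)
(x_3, y_3) = (3674890·27009633024199 + 251·231957·1704832919460, 3674890·1704832919460 + 231957·27009633024199) = (198514860608593651330, 12530146894788486843)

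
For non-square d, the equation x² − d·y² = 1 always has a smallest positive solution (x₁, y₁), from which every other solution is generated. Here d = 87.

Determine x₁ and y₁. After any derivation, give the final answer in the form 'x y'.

28 3

√87 → a₀=9, period (3,18); ℓ=2 even so k=1
step 0: (9, 1)  from 9·(1,0) + (0,1)
step 1: (28, 3)  from 3·(9,1) + (1,0)
(x₁, y₁) = (28, 3);  28² − 87·3² = 1 ✓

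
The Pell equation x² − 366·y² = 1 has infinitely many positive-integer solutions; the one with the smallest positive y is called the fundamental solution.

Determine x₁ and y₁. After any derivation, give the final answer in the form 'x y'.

907925 47458

[19; 7,1,1,1,2,12,2,1,1,1,7,38] for √366; ℓ=12 ⇒ convergent index 11
a_0=19:  p_0=19·1+0=19,  q_0=19·0+1=1
…
a_5=2:  p_5=2·440+287=1167,  q_5=2·23+15=61
a_6=12:  p_6=12·1167+440=14444,  q_6=12·61+23=755
…
a_10=1:  p_10=1·74554+44499=119053,  q_10=1·3897+2326=6223
a_11=7:  p_11=7·119053+74554=907925,  q_11=7·6223+3897=47458
→ (907925, 47458).  Check: 907925²=824327805625, 366·47458²=824327805624, difference 1.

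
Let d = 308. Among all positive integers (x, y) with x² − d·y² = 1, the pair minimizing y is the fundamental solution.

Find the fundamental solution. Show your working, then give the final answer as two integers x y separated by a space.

√308 = [17; 1,1,4,1,1,34, …], period ℓ=6 (even) → k=5
k=0  a_k=17  p_k/q_k = 17/1
k=1  a_k=1  p_k/q_k = 18/1
…
k=4  a_k=1  p_k/q_k = 193/11
k=5  a_k=1  p_k/q_k = 351/20
→ (351, 20).  Check: 351²=123201, 308·20²=123200, difference 1.

351 20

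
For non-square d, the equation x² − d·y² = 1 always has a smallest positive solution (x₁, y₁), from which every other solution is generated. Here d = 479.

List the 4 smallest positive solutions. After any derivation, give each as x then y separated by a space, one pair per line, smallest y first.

2989440 136591
17873503027199 816661198080
106863529779256567680 4882719303976413809
638924220926583633867571201 29193192792157684333155840

[21; 1,7,1,3,2,21,2,3,1,7,1,42] for √479; ℓ=12 ⇒ convergent index 11
k=0  a_k=21  p_k/q_k = 21/1
k=1  a_k=1  p_k/q_k = 22/1
k=2  a_k=7  p_k/q_k = 175/8
…
k=4  a_k=3  p_k/q_k = 766/35
k=5  a_k=2  p_k/q_k = 1729/79
k=6  a_k=21  p_k/q_k = 37075/1694
…
k=9  a_k=1  p_k/q_k = 340591/15562
k=10  a_k=7  p_k/q_k = 2648849/121029
k=11  a_k=1  p_k/q_k = 2989440/136591
fundamental: x₁=2989440, y₁=136591  (since 8936751513600 − 479·18657101281 = 1)
k=2:  x_2 = 2989440·2989440+479·136591·136591 = 17873503027199,  y_2 = 2989440·136591+136591·2989440 = 816661198080
k=3:  x_3 = 2989440·17873503027199+479·136591·816661198080 = 106863529779256567680,  y_3 = 2989440·816661198080+136591·17873503027199 = 4882719303976413809
k=4:  x_4 = 2989440·106863529779256567680+479·136591·4882719303976413809 = 638924220926583633867571201,  y_4 = 2989440·4882719303976413809+136591·106863529779256567680 = 29193192792157684333155840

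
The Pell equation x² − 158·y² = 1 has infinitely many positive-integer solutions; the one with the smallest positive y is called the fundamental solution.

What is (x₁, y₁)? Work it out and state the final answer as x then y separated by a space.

7743 616

√158 → a₀=12, period (1,1,3,12,3,1,1,24); ℓ=8 even so k=7
i=0: a=12 ⇒ p=12, q=1
…
i=2: a=1 ⇒ p=25, q=2
…
i=4: a=12 ⇒ p=1081, q=86
…
i=6: a=1 ⇒ p=4412, q=351
i=7: a=1 ⇒ p=7743, q=616
→ (7743, 616).  Check: 7743²=59954049, 158·616²=59954048, difference 1.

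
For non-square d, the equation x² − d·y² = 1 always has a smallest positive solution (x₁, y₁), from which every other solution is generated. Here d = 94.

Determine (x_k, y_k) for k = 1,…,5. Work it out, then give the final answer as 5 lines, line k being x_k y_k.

[9; 1,2,3,1,1,…,2,1,18] for √94; ℓ=16 ⇒ convergent index 15
a_0=9:  p_0=9·1+0=9,  q_0=9·0+1=1
a_1=1:  p_1=1·9+1=10,  q_1=1·1+0=1
…
a_3=3:  p_3=3·29+10=97,  q_3=3·3+1=10
a_4=1:  p_4=1·97+29=126,  q_4=1·10+3=13
a_5=1:  p_5=1·126+97=223,  q_5=1·13+10=23
a_6=5:  p_6=5·223+126=1241,  q_6=5·23+13=128
a_7=1:  p_7=1·1241+223=1464,  q_7=1·128+23=151
…
a_12=1:  p_12=1·99455+85038=184493,  q_12=1·10258+8771=19029
…
a_14=2:  p_14=2·652934+184493=1490361,  q_14=2·67345+19029=153719
a_15=1:  p_15=1·1490361+652934=2143295,  q_15=1·153719+67345=221064
(x₁, y₁) = (2143295, 221064);  2143295² − 94·221064² = 1 ✓
(2143295+221064√94)^2 = 9187426914049 + 947610731760√94
(2143295+221064√94)^3 = 39382732335491159615 + 4062018686654877336√94
(2143295+221064√94)^4 = 168817626601983862467148801 + 17412208682026983028992480√94
(2143295+221064√94)^5 = 723651950015758622280719887718975 + 74638999614285983163562219965864√94

2143295 221064
9187426914049 947610731760
39382732335491159615 4062018686654877336
168817626601983862467148801 17412208682026983028992480
723651950015758622280719887718975 74638999614285983163562219965864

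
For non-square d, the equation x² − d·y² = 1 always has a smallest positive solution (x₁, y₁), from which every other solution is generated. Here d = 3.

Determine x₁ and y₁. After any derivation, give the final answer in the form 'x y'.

2 1

√3 = [1; 1,2, …], period ℓ=2 (even) → k=1
i=0: a=1 ⇒ p=1, q=1
i=1: a=1 ⇒ p=2, q=1
fundamental: x₁=2, y₁=1  (since 4 − 3·1 = 1)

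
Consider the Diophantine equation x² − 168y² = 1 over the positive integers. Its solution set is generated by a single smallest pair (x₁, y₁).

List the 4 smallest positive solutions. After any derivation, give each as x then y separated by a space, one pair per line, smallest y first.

[12; 1,24] for √168; ℓ=2 ⇒ convergent index 1
k=0  a_k=12  p_k/q_k = 12/1
k=1  a_k=1  p_k/q_k = 13/1
fundamental: x₁=13, y₁=1  (since 169 − 168·1 = 1)
(x_2, y_2) = (13·13 + 168·1·1, 13·1 + 1·13) = (337, 26)
(x_3, y_3) = (13·337 + 168·1·26, 13·26 + 1·337) = (8749, 675)
(x_4, y_4) = (13·8749 + 168·1·675, 13·675 + 1·8749) = (227137, 17524)

13 1
337 26
8749 675
227137 17524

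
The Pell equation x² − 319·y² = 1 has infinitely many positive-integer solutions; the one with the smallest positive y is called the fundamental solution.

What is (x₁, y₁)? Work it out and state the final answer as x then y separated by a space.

12901780 722361

d=319: √d = [17; 1,6,5,1,4,…,6,1,34] (ℓ=14, even), read p_13/q_13
step 0: (17, 1)  from 17·(1,0) + (0,1)
…
step 2: (125, 7)  from 6·(18,1) + (17,1)
…
step 4: (768, 43)  from 1·(643,36) + (125,7)
step 5: (3715, 208)  from 4·(768,43) + (643,36)
…
step 7: (15628, 875)  from 1·(11913,667) + (3715,208)
step 8: (58797, 3292)  from 3·(15628,875) + (11913,667)
step 9: (250816, 14043)  from 4·(58797,3292) + (15628,875)
step 10: (309613, 17335)  from 1·(250816,14043) + (58797,3292)
step 11: (1798881, 100718)  from 5·(309613,17335) + (250816,14043)
step 12: (11102899, 621643)  from 6·(1798881,100718) + (309613,17335)
step 13: (12901780, 722361)  from 1·(11102899,621643) + (1798881,100718)
→ (12901780, 722361).  Check: 12901780²=166455927168400, 319·722361²=166455927168399, difference 1.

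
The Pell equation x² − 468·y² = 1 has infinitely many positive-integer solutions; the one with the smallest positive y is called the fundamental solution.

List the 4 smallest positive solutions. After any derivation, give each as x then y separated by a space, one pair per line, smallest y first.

√468 → a₀=21, period (1,1,1,2,1,1,1,42); ℓ=8 even so k=7
a_0=21:  p_0=21·1+0=21,  q_0=21·0+1=1
a_1=1:  p_1=1·21+1=22,  q_1=1·1+0=1
a_2=1:  p_2=1·22+21=43,  q_2=1·1+1=2
…
a_5=1:  p_5=1·173+65=238,  q_5=1·8+3=11
a_6=1:  p_6=1·238+173=411,  q_6=1·11+8=19
a_7=1:  p_7=1·411+238=649,  q_7=1·19+11=30
fundamental: x₁=649, y₁=30  (since 421201 − 468·900 = 1)
k=2:  x_2 = 649·649+468·30·30 = 842401,  y_2 = 649·30+30·649 = 38940
k=3:  x_3 = 649·842401+468·30·38940 = 1093435849,  y_3 = 649·38940+30·842401 = 50544090
k=4:  x_4 = 649·1093435849+468·30·50544090 = 1419278889601,  y_4 = 649·50544090+30·1093435849 = 65606189880

649 30
842401 38940
1093435849 50544090
1419278889601 65606189880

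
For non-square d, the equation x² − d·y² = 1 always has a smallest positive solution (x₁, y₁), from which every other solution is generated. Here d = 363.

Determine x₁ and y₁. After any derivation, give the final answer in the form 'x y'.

362 19

[19; 19,38] for √363; ℓ=2 ⇒ convergent index 1
step 0: (19, 1)  from 19·(1,0) + (0,1)
step 1: (362, 19)  from 19·(19,1) + (1,0)
fundamental: x₁=362, y₁=19  (since 131044 − 363·361 = 1)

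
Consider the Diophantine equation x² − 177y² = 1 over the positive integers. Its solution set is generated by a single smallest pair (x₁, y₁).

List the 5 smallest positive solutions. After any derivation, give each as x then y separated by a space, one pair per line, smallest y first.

d=177: √d = [13; 3,3,2,8,2,3,3,26] (ℓ=8, even), read p_7/q_7
a_0=13:  p_0=13·1+0=13,  q_0=13·0+1=1
a_1=3:  p_1=3·13+1=40,  q_1=3·1+0=3
a_2=3:  p_2=3·40+13=133,  q_2=3·3+1=10
…
a_5=2:  p_5=2·2581+306=5468,  q_5=2·194+23=411
a_6=3:  p_6=3·5468+2581=18985,  q_6=3·411+194=1427
a_7=3:  p_7=3·18985+5468=62423,  q_7=3·1427+411=4692
→ (62423, 4692).  Check: 62423²=3896630929, 177·4692²=3896630928, difference 1.
n=2: (62423,4692)∘(62423,4692) = (62423·62423+177·4692·4692, 62423·4692+4692·62423) = (7793261857,585777432)
n=3: (7793261857,585777432)∘(62423,4692) = (62423·7793261857+177·4692·585777432, 62423·585777432+4692·7793261857) = (972957569736599,73131969270780)
n=4: (972957569736599,73131969270780)∘(62423,4692) = (62423·972957569736599+177·4692·73131969270780, 62423·73131969270780+4692·972957569736599) = (121469860743542176897,9130233834994022448)
n=5: (121469860743542176897,9130233834994022448)∘(62423,4692) = (62423·121469860743542176897+177·4692·9130233834994022448, 62423·9130233834994022448+4692·121469860743542176897) = (15165026233415309047146263,1139873173290531757272228)

62423 4692
7793261857 585777432
972957569736599 73131969270780
121469860743542176897 9130233834994022448
15165026233415309047146263 1139873173290531757272228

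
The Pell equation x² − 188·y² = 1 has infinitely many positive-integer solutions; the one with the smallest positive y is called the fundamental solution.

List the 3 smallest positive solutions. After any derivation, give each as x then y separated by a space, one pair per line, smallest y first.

4607 336
42448897 3095904
391124132351 28525659120

√188 = [13; 1,2,2,6,2,2,1,26, …], period ℓ=8 (even) → k=7
a_0=13:  p_0=13·1+0=13,  q_0=13·0+1=1
a_1=1:  p_1=1·13+1=14,  q_1=1·1+0=1
…
a_5=2:  p_5=2·617+96=1330,  q_5=2·45+7=97
a_6=2:  p_6=2·1330+617=3277,  q_6=2·97+45=239
a_7=1:  p_7=1·3277+1330=4607,  q_7=1·239+97=336
(x₁, y₁) = (4607, 336);  4607² − 188·336² = 1 ✓
(x_2, y_2) = (4607·4607 + 188·336·336, 4607·336 + 336·4607) = (42448897, 3095904)
(x_3, y_3) = (4607·42448897 + 188·336·3095904, 4607·3095904 + 336·42448897) = (391124132351, 28525659120)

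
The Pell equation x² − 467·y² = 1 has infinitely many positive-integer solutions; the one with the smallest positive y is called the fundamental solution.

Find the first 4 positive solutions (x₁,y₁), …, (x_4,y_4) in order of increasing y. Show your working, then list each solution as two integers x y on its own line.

[21; 1,1,1,1,3,…,1,1,42] for √467; ℓ=14 ⇒ convergent index 13
i=0: a=21 ⇒ p=21, q=1
i=1: a=1 ⇒ p=22, q=1
i=2: a=1 ⇒ p=43, q=2
i=3: a=1 ⇒ p=65, q=3
i=4: a=1 ⇒ p=108, q=5
i=5: a=3 ⇒ p=389, q=18
…
i=7: a=21 ⇒ p=27164, q=1257
i=8: a=3 ⇒ p=82767, q=3830
i=9: a=3 ⇒ p=275465, q=12747
i=10: a=1 ⇒ p=358232, q=16577
…
i=12: a=1 ⇒ p=991929, q=45901
i=13: a=1 ⇒ p=1625626, q=75225
fundamental: x₁=1625626, y₁=75225  (since 2642659891876 − 467·5658800625 = 1)
n=2: (1625626,75225)∘(1625626,75225) = (1625626·1625626+467·75225·75225, 1625626·75225+75225·1625626) = (5285319783751,244575431700)
n=3: (5285319783751,244575431700)∘(1625626,75225) = (1625626·5285319783751+467·75225·244575431700, 1625626·244575431700+75225·5285319783751) = (17183906517558380626,795176361465413175)
n=4: (17183906517558380626,795176361465413175)∘(1625626,75225) = (1625626·17183906517558380626+467·75225·795176361465413175, 1625626·795176361465413175+75225·17183906517558380626) = (55869210433019434807260001,2585318735566902940613400)

1625626 75225
5285319783751 244575431700
17183906517558380626 795176361465413175
55869210433019434807260001 2585318735566902940613400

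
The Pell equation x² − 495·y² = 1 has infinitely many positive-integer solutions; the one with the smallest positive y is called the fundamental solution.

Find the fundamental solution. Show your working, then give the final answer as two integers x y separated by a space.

89 4

d=495: √d = [22; 4,44] (ℓ=2, even), read p_1/q_1
step 0: (22, 1)  from 22·(1,0) + (0,1)
step 1: (89, 4)  from 4·(22,1) + (1,0)
→ (89, 4).  Check: 89²=7921, 495·4²=7920, difference 1.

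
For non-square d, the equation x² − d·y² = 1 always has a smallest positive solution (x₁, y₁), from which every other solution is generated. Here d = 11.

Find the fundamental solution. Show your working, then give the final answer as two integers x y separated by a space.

10 3

√11 → a₀=3, period (3,6); ℓ=2 even so k=1
k=0  a_k=3  p_k/q_k = 3/1
k=1  a_k=3  p_k/q_k = 10/3
fundamental: x₁=10, y₁=3  (since 100 − 11·9 = 1)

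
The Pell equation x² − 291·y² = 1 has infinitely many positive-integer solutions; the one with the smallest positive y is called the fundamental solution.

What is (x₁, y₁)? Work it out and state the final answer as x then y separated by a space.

290 17

d=291: √d = [17; 17,34] (ℓ=2, even), read p_1/q_1
step 0: (17, 1)  from 17·(1,0) + (0,1)
step 1: (290, 17)  from 17·(17,1) + (1,0)
(x₁, y₁) = (290, 17);  290² − 291·17² = 1 ✓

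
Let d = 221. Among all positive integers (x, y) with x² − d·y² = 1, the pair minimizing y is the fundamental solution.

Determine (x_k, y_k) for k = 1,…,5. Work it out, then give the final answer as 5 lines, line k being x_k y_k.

1665 112
5544449 372960
18463013505 1241956688
61481829427201 4135715398080
204734473529565825 13771931033649712

√221 → a₀=14, period (1,6,2,6,1,28); ℓ=6 even so k=5
step 0: (14, 1)  from 14·(1,0) + (0,1)
step 1: (15, 1)  from 1·(14,1) + (1,0)
step 2: (104, 7)  from 6·(15,1) + (14,1)
step 3: (223, 15)  from 2·(104,7) + (15,1)
step 4: (1442, 97)  from 6·(223,15) + (104,7)
step 5: (1665, 112)  from 1·(1442,97) + (223,15)
(x₁, y₁) = (1665, 112);  1665² − 221·112² = 1 ✓
(1665+112√221)^2 = 5544449 + 372960√221
(1665+112√221)^3 = 18463013505 + 1241956688√221
(1665+112√221)^4 = 61481829427201 + 4135715398080√221
(1665+112√221)^5 = 204734473529565825 + 13771931033649712√221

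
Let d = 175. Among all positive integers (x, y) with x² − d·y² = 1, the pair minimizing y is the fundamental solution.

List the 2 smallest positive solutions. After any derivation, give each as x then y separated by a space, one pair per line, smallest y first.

2024 153
8193151 619344

d=175: √d = [13; 4,2,1,2,4,26] (ℓ=6, even), read p_5/q_5
k=0  a_k=13  p_k/q_k = 13/1
k=1  a_k=4  p_k/q_k = 53/4
…
k=3  a_k=1  p_k/q_k = 172/13
k=4  a_k=2  p_k/q_k = 463/35
k=5  a_k=4  p_k/q_k = 2024/153
→ (2024, 153).  Check: 2024²=4096576, 175·153²=4096575, difference 1.
k=2:  x_2 = 2024·2024+175·153·153 = 8193151,  y_2 = 2024·153+153·2024 = 619344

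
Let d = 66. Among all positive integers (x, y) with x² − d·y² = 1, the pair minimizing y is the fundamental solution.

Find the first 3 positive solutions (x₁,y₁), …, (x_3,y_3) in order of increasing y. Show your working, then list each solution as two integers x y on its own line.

65 8
8449 1040
1098305 135192

[8; 8,16] for √66; ℓ=2 ⇒ convergent index 1
i=0: a=8 ⇒ p=8, q=1
i=1: a=8 ⇒ p=65, q=8
→ (65, 8).  Check: 65²=4225, 66·8²=4224, difference 1.
k=2:  x_2 = 65·65+66·8·8 = 8449,  y_2 = 65·8+8·65 = 1040
k=3:  x_3 = 65·8449+66·8·1040 = 1098305,  y_3 = 65·1040+8·8449 = 135192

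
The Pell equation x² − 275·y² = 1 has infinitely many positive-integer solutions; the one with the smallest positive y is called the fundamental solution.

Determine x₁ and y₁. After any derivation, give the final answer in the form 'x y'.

d=275: √d = [16; 1,1,2,1,1,32] (ℓ=6, even), read p_5/q_5
k=0  a_k=16  p_k/q_k = 16/1
…
k=2  a_k=1  p_k/q_k = 33/2
k=3  a_k=2  p_k/q_k = 83/5
k=4  a_k=1  p_k/q_k = 116/7
k=5  a_k=1  p_k/q_k = 199/12
→ (199, 12).  Check: 199²=39601, 275·12²=39600, difference 1.

199 12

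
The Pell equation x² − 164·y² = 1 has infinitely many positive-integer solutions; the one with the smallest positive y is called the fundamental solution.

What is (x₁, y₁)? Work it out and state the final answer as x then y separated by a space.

2049 160

[12; 1,4,6,4,1,24] for √164; ℓ=6 ⇒ convergent index 5
i=0: a=12 ⇒ p=12, q=1
…
i=3: a=6 ⇒ p=397, q=31
i=4: a=4 ⇒ p=1652, q=129
i=5: a=1 ⇒ p=2049, q=160
(x₁, y₁) = (2049, 160);  2049² − 164·160² = 1 ✓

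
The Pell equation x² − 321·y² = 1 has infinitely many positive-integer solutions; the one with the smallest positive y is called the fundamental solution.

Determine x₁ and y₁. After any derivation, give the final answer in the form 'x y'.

215 12

√321 → a₀=17, period (1,10,1,34); ℓ=4 even so k=3
i=0: a=17 ⇒ p=17, q=1
…
i=2: a=10 ⇒ p=197, q=11
i=3: a=1 ⇒ p=215, q=12
fundamental: x₁=215, y₁=12  (since 46225 − 321·144 = 1)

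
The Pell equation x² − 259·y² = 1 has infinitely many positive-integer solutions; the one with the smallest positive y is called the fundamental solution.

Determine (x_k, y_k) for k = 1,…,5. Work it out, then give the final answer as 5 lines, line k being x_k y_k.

847225 52644
1435580401249 89202625800
2432519210895520825 151149389286757356
4121782176900479681520001 256115082676856799248400
6984153809646585277140670173625 433974201841648854097164622644

√259 → a₀=16, period (10,1,2,3,4,3,2,1,10,32); ℓ=10 even so k=9
step 0: (16, 1)  from 16·(1,0) + (0,1)
step 1: (161, 10)  from 10·(16,1) + (1,0)
step 2: (177, 11)  from 1·(161,10) + (16,1)
step 3: (515, 32)  from 2·(177,11) + (161,10)
step 4: (1722, 107)  from 3·(515,32) + (177,11)
step 5: (7403, 460)  from 4·(1722,107) + (515,32)
…
step 7: (55265, 3434)  from 2·(23931,1487) + (7403,460)
step 8: (79196, 4921)  from 1·(55265,3434) + (23931,1487)
step 9: (847225, 52644)  from 10·(79196,4921) + (55265,3434)
(x₁, y₁) = (847225, 52644);  847225² − 259·52644² = 1 ✓
(x_2, y_2) = (847225·847225 + 259·52644·52644, 847225·52644 + 52644·847225) = (1435580401249, 89202625800)
(x_3, y_3) = (847225·1435580401249 + 259·52644·89202625800, 847225·89202625800 + 52644·1435580401249) = (2432519210895520825, 151149389286757356)
(x_4, y_4) = (847225·2432519210895520825 + 259·52644·151149389286757356, 847225·151149389286757356 + 52644·2432519210895520825) = (4121782176900479681520001, 256115082676856799248400)
(x_5, y_5) = (847225·4121782176900479681520001 + 259·52644·256115082676856799248400, 847225·256115082676856799248400 + 52644·4121782176900479681520001) = (6984153809646585277140670173625, 433974201841648854097164622644)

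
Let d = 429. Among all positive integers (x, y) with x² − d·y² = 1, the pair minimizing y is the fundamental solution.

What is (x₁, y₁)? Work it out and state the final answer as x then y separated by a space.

1524095 73584

√429 = [20; 1,2,2,9,1,12,1,9,2,2,1,40, …], period ℓ=12 (even) → k=11
step 0: (20, 1)  from 20·(1,0) + (0,1)
…
step 2: (62, 3)  from 2·(21,1) + (20,1)
step 3: (145, 7)  from 2·(62,3) + (21,1)
step 4: (1367, 66)  from 9·(145,7) + (62,3)
…
step 6: (19511, 942)  from 12·(1512,73) + (1367,66)
…
step 8: (208718, 10077)  from 9·(21023,1015) + (19511,942)
step 9: (438459, 21169)  from 2·(208718,10077) + (21023,1015)
step 10: (1085636, 52415)  from 2·(438459,21169) + (208718,10077)
step 11: (1524095, 73584)  from 1·(1085636,52415) + (438459,21169)
fundamental: x₁=1524095, y₁=73584  (since 2322865569025 − 429·5414605056 = 1)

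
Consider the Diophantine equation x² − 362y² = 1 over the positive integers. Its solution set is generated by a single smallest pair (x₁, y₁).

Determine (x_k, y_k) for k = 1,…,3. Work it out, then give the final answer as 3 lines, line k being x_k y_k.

723 38
1045457 54948
1511730099 79454770

√362 = [19; 38, …], period ℓ=1 (odd) → k=1
step 0: (19, 1)  from 19·(1,0) + (0,1)
step 1: (723, 38)  from 38·(19,1) + (1,0)
(x₁, y₁) = (723, 38);  723² − 362·38² = 1 ✓
n=2: (723,38)∘(723,38) = (723·723+362·38·38, 723·38+38·723) = (1045457,54948)
n=3: (1045457,54948)∘(723,38) = (723·1045457+362·38·54948, 723·54948+38·1045457) = (1511730099,79454770)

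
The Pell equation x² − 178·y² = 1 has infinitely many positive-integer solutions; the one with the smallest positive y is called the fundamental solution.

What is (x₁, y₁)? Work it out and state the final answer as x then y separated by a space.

1601 120

√178 = [13; 2,1,12,1,2,26, …], period ℓ=6 (even) → k=5
i=0: a=13 ⇒ p=13, q=1
…
i=2: a=1 ⇒ p=40, q=3
i=3: a=12 ⇒ p=507, q=38
i=4: a=1 ⇒ p=547, q=41
i=5: a=2 ⇒ p=1601, q=120
(x₁, y₁) = (1601, 120);  1601² − 178·120² = 1 ✓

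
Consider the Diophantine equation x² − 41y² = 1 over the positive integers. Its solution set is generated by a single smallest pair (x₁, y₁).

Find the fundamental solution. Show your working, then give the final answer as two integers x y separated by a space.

[6; 2,2,12] for √41; ℓ=3 ⇒ convergent index 5
k=0  a_k=6  p_k/q_k = 6/1
k=1  a_k=2  p_k/q_k = 13/2
k=2  a_k=2  p_k/q_k = 32/5
k=3  a_k=12  p_k/q_k = 397/62
k=4  a_k=2  p_k/q_k = 826/129
k=5  a_k=2  p_k/q_k = 2049/320
→ (2049, 320).  Check: 2049²=4198401, 41·320²=4198400, difference 1.

2049 320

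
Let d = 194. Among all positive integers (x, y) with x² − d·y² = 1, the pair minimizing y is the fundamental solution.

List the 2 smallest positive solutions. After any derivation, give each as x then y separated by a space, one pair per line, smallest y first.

[13; 1,12,1,26] for √194; ℓ=4 ⇒ convergent index 3
i=0: a=13 ⇒ p=13, q=1
i=1: a=1 ⇒ p=14, q=1
i=2: a=12 ⇒ p=181, q=13
i=3: a=1 ⇒ p=195, q=14
→ (195, 14).  Check: 195²=38025, 194·14²=38024, difference 1.
(x_2, y_2) = (195·195 + 194·14·14, 195·14 + 14·195) = (76049, 5460)

195 14
76049 5460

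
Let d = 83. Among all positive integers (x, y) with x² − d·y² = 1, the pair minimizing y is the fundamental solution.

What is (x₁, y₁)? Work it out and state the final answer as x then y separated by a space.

82 9

[9; 9,18] for √83; ℓ=2 ⇒ convergent index 1
step 0: (9, 1)  from 9·(1,0) + (0,1)
step 1: (82, 9)  from 9·(9,1) + (1,0)
fundamental: x₁=82, y₁=9  (since 6724 − 83·81 = 1)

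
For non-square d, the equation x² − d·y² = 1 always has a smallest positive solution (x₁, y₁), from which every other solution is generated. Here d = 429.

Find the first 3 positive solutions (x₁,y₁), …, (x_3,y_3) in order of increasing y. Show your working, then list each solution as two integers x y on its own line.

[20; 1,2,2,9,1,12,1,9,2,2,1,40] for √429; ℓ=12 ⇒ convergent index 11
k=0  a_k=20  p_k/q_k = 20/1
…
k=3  a_k=2  p_k/q_k = 145/7
…
k=5  a_k=1  p_k/q_k = 1512/73
…
k=7  a_k=1  p_k/q_k = 21023/1015
k=8  a_k=9  p_k/q_k = 208718/10077
…
k=10  a_k=2  p_k/q_k = 1085636/52415
k=11  a_k=1  p_k/q_k = 1524095/73584
(x₁, y₁) = (1524095, 73584);  1524095² − 429·73584² = 1 ✓
(x_2, y_2) = (1524095·1524095 + 429·73584·73584, 1524095·73584 + 73584·1524095) = (4645731138049, 224298012960)
(x_3, y_3) = (1524095·4645731138049 + 429·73584·224298012960, 1524095·224298012960 + 73584·4645731138049) = (14161071197688057215, 683702960124468816)

1524095 73584
4645731138049 224298012960
14161071197688057215 683702960124468816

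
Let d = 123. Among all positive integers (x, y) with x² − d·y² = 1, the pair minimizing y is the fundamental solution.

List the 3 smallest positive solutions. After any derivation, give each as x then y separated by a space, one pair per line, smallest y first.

[11; 11,22] for √123; ℓ=2 ⇒ convergent index 1
step 0: (11, 1)  from 11·(1,0) + (0,1)
step 1: (122, 11)  from 11·(11,1) + (1,0)
(x₁, y₁) = (122, 11);  122² − 123·11² = 1 ✓
(x_2, y_2) = (122·122 + 123·11·11, 122·11 + 11·122) = (29767, 2684)
(x_3, y_3) = (122·29767 + 123·11·2684, 122·2684 + 11·29767) = (7263026, 654885)

122 11
29767 2684
7263026 654885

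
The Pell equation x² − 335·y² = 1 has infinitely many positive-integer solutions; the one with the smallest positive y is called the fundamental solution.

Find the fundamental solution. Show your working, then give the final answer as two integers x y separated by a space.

604 33

[18; 3,3,3,36] for √335; ℓ=4 ⇒ convergent index 3
a_0=18:  p_0=18·1+0=18,  q_0=18·0+1=1
a_1=3:  p_1=3·18+1=55,  q_1=3·1+0=3
a_2=3:  p_2=3·55+18=183,  q_2=3·3+1=10
a_3=3:  p_3=3·183+55=604,  q_3=3·10+3=33
(x₁, y₁) = (604, 33);  604² − 335·33² = 1 ✓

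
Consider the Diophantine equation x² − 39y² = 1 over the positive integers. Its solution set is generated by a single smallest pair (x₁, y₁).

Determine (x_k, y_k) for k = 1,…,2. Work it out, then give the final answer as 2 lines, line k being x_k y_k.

25 4
1249 200

d=39: √d = [6; 4,12] (ℓ=2, even), read p_1/q_1
i=0: a=6 ⇒ p=6, q=1
i=1: a=4 ⇒ p=25, q=4
(x₁, y₁) = (25, 4);  25² − 39·4² = 1 ✓
(25+4√39)^2 = 1249 + 200√39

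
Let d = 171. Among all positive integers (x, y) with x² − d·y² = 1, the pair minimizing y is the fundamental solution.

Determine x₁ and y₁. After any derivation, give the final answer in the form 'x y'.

√171 = [13; 13,26, …], period ℓ=2 (even) → k=1
step 0: (13, 1)  from 13·(1,0) + (0,1)
step 1: (170, 13)  from 13·(13,1) + (1,0)
→ (170, 13).  Check: 170²=28900, 171·13²=28899, difference 1.

170 13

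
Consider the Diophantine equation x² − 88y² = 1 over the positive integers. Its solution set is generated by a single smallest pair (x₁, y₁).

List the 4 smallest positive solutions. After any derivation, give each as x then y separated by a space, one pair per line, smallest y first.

√88 = [9; 2,1,1,1,2,18, …], period ℓ=6 (even) → k=5
a_0=9:  p_0=9·1+0=9,  q_0=9·0+1=1
a_1=2:  p_1=2·9+1=19,  q_1=2·1+0=2
a_2=1:  p_2=1·19+9=28,  q_2=1·2+1=3
a_3=1:  p_3=1·28+19=47,  q_3=1·3+2=5
a_4=1:  p_4=1·47+28=75,  q_4=1·5+3=8
a_5=2:  p_5=2·75+47=197,  q_5=2·8+5=21
→ (197, 21).  Check: 197²=38809, 88·21²=38808, difference 1.
(197+21√88)^2 = 77617 + 8274√88
(197+21√88)^3 = 30580901 + 3259935√88
(197+21√88)^4 = 12048797377 + 1284406116√88

197 21
77617 8274
30580901 3259935
12048797377 1284406116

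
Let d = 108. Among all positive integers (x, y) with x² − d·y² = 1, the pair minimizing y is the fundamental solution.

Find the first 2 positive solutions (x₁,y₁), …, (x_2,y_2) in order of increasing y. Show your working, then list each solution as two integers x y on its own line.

1351 130
3650401 351260

√108 = [10; 2,1,1,4,1,1,2,20, …], period ℓ=8 (even) → k=7
i=0: a=10 ⇒ p=10, q=1
i=1: a=2 ⇒ p=21, q=2
i=2: a=1 ⇒ p=31, q=3
i=3: a=1 ⇒ p=52, q=5
i=4: a=4 ⇒ p=239, q=23
…
i=6: a=1 ⇒ p=530, q=51
i=7: a=2 ⇒ p=1351, q=130
→ (1351, 130).  Check: 1351²=1825201, 108·130²=1825200, difference 1.
n=2: (1351,130)∘(1351,130) = (1351·1351+108·130·130, 1351·130+130·1351) = (3650401,351260)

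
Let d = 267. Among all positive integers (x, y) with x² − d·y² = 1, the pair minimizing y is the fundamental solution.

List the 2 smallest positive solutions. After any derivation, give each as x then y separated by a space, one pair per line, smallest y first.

√267 = [16; 2,1,15,1,2,32, …], period ℓ=6 (even) → k=5
a_0=16:  p_0=16·1+0=16,  q_0=16·0+1=1
a_1=2:  p_1=2·16+1=33,  q_1=2·1+0=2
a_2=1:  p_2=1·33+16=49,  q_2=1·2+1=3
a_3=15:  p_3=15·49+33=768,  q_3=15·3+2=47
a_4=1:  p_4=1·768+49=817,  q_4=1·47+3=50
a_5=2:  p_5=2·817+768=2402,  q_5=2·50+47=147
→ (2402, 147).  Check: 2402²=5769604, 267·147²=5769603, difference 1.
n=2: (2402,147)∘(2402,147) = (2402·2402+267·147·147, 2402·147+147·2402) = (11539207,706188)

2402 147
11539207 706188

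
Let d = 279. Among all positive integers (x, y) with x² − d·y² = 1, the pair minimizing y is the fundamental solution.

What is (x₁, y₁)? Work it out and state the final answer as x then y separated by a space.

√279 → a₀=16, period (1,2,2,1,2,2,1,32); ℓ=8 even so k=7
i=0: a=16 ⇒ p=16, q=1
i=1: a=1 ⇒ p=17, q=1
i=2: a=2 ⇒ p=50, q=3
i=3: a=2 ⇒ p=117, q=7
…
i=6: a=2 ⇒ p=1069, q=64
i=7: a=1 ⇒ p=1520, q=91
fundamental: x₁=1520, y₁=91  (since 2310400 − 279·8281 = 1)

1520 91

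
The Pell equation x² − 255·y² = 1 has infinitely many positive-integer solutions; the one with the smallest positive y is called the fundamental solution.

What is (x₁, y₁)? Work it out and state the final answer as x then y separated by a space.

16 1

[15; 1,30] for √255; ℓ=2 ⇒ convergent index 1
i=0: a=15 ⇒ p=15, q=1
i=1: a=1 ⇒ p=16, q=1
(x₁, y₁) = (16, 1);  16² − 255·1² = 1 ✓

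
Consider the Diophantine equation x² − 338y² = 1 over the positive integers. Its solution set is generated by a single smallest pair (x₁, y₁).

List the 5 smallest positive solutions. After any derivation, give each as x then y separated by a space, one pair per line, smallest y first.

114243 6214
26102926097 1419812004
5964153172084899 324407165539730
1362725501650887306817 74122495624090936776
311363698964240484013304163 16935952534841634614661406

d=338: √d = [18; 2,1,1,2,36] (ℓ=5, odd), read p_9/q_9
i=0: a=18 ⇒ p=18, q=1
…
i=3: a=1 ⇒ p=92, q=5
…
i=8: a=1 ⇒ p=43958, q=2391
i=9: a=2 ⇒ p=114243, q=6214
→ (114243, 6214).  Check: 114243²=13051463049, 338·6214²=13051463048, difference 1.
n=2: (114243,6214)∘(114243,6214) = (114243·114243+338·6214·6214, 114243·6214+6214·114243) = (26102926097,1419812004)
n=3: (26102926097,1419812004)∘(114243,6214) = (114243·26102926097+338·6214·1419812004, 114243·1419812004+6214·26102926097) = (5964153172084899,324407165539730)
n=4: (5964153172084899,324407165539730)∘(114243,6214) = (114243·5964153172084899+338·6214·324407165539730, 114243·324407165539730+6214·5964153172084899) = (1362725501650887306817,74122495624090936776)
n=5: (1362725501650887306817,74122495624090936776)∘(114243,6214) = (114243·1362725501650887306817+338·6214·74122495624090936776, 114243·74122495624090936776+6214·1362725501650887306817) = (311363698964240484013304163,16935952534841634614661406)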